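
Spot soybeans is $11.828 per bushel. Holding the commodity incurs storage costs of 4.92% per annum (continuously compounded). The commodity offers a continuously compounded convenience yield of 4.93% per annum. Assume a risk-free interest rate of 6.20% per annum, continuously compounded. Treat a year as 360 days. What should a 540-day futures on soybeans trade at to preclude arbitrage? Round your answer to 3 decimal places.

Net carry = r + u − y = 0.0620 + 0.0492 − 0.0493 = 0.0619
F = S·e^((r+u−y)T) = 11.828 · e^(0.0619 × 540/360) = 11.828 · e^0.092850
= 11.828 × 1.097297 = $12.979 per bushel

$12.979 per bushel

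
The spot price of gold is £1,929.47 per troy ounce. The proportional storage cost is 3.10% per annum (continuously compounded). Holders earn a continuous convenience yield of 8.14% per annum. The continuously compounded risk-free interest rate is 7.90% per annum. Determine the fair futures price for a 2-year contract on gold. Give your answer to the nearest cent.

Net carry = r + u − y = 0.0790 + 0.0310 − 0.0814 = 0.0286
F = S·e^((r+u−y)T) = 1929.47 · e^(0.0286 × 2) = 1929.47 · e^0.05720000
= 1929.47 × 1.05886756 = £2,043.05 per troy ounce

£2,043.05 per troy ounce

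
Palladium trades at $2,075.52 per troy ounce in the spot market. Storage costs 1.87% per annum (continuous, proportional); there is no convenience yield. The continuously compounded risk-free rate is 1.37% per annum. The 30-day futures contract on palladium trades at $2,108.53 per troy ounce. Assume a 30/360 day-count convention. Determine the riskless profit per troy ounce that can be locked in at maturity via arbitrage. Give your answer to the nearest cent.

$27.40 per troy ounce

Fair futures: F* = S·e^(carry·T), with carry = (r + u) = 0.0137 + 0.0187 = 0.0324
F* = 2075.52 · e^(0.0324 × 30/360) = 2075.52 · e^0.00270000 = 2075.52 × 1.00270365 = $2081.1315
Market $2108.53 > fair $2081.1315: forward overpriced → cash-and-carry (buy spot, short the forward).
At maturity, profit = |F_mkt − F*| = |2108.53 − 2081.1315| = $27.40 per troy ounce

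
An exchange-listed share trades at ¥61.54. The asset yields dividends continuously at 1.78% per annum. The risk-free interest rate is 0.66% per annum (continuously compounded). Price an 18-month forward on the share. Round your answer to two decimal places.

F = S·e^((r − q)T) = 61.54 · e^((0.0066 − 0.0178) × 18/12)
= 61.54 · e^-0.016800 = 61.54 × 0.983340
F = ¥60.51

¥60.51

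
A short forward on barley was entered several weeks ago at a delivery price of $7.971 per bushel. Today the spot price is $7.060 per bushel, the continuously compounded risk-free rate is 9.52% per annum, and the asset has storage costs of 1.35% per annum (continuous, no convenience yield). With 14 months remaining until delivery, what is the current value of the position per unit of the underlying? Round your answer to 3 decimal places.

-$0.039 per bushel

Current fair forward for the remaining 14 months: F = S·e^((r + u)·T), (r + u) = 0.0952 + 0.0135 = 0.1087
F = 7.060 · e^(0.1087 × 14/12) = 7.060 × 1.135209 = 8.0146
Value of long forward = (F − K)·e^(−rT) = (8.0146 − 7.971) · e^(−0.0952·14/12)
= 0.0436 × 0.894879 = 0.039
Short position value = −(long value) = -$0.039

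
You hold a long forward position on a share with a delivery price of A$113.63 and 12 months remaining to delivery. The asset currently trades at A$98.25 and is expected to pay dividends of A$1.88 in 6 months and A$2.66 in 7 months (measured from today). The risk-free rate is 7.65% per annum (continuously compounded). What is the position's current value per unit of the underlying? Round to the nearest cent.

PV(remaining dividends) I = 1.88·e^(−0.0765·6/12) + 2.66·e^(−0.0765·7/12) = 4.3534
Current forward F = (S − I)·e^(rT) = (98.25 − 4.3534)·e^(0.0765·12/12) = 93.8966 × 1.079502 = 101.3616
Value (long) = (F − K)·e^(−rT) = (101.3616 − 113.63) × 0.926353 = -11.3649
Value = -A$11.36

-A$11.36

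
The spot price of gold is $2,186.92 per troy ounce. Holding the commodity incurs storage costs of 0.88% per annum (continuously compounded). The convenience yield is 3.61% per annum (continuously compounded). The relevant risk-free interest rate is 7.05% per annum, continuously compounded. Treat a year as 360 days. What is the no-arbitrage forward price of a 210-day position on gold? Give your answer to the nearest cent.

Net carry = r + u − y = 0.0705 + 0.0088 − 0.0361 = 0.0432
F = S·e^((r+u−y)T) = 2186.92 · e^(0.0432 × 210/360) = 2186.92 · e^0.02520000
= 2186.92 × 1.02552020 = $2,242.73 per troy ounce

$2,242.73 per troy ounce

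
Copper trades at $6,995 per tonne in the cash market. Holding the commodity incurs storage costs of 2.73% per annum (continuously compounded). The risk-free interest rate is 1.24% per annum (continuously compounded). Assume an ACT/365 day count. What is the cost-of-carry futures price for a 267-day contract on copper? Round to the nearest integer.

Net carry = r + u − y = 0.0124 + 0.0273 − 0.0000 = 0.0397
F = S·e^((r+u−y)T) = 6995 · e^(0.0397 × 267/365) = 6995 · e^0.029041
= 6995 × 1.029467 = $7,201 per tonne

$7,201 per tonne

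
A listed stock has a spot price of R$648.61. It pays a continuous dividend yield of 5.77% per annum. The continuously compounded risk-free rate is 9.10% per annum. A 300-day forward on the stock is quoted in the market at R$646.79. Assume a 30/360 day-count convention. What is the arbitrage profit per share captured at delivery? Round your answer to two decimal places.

Fair forward: F* = S·e^(carry·T), with carry = (r − q) = 0.0910 − 0.0577 = 0.0333
F* = 648.61 · e^(0.0333 × 300/360) = 648.61 · e^0.027750 = 648.61 × 1.028139 = R$666.8612
Market R$646.79 < fair R$666.8612: forward underpriced → reverse cash-and-carry (short spot, go long the forward).
At maturity, profit = |F_mkt − F*| = |646.79 − 666.8612| = R$20.07 per share

R$20.07 per share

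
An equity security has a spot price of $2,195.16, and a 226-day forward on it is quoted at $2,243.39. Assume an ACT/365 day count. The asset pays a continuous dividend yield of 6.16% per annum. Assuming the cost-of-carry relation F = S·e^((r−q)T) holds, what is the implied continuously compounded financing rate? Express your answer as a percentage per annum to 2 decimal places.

9.67%

From F = S·e^((r−q)T): (r − q) = ln(F/S)/T
ln(2243.39/2195.16) = ln(1.021971) = 0.021733
(r − q) = 0.021733 / (226/365) = 0.035100
r = ln(F/S)/T + q = 0.035100 + 0.0616 = 0.096700
r = 9.67%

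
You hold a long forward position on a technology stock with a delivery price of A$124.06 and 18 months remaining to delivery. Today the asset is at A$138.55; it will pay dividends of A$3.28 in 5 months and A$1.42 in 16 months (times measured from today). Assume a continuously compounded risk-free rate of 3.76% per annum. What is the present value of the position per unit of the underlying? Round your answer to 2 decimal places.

A$16.71

PV(remaining dividends) I = 3.28·e^(−0.0376·5/12) + 1.42·e^(−0.0376·16/12) = 4.5796
Current forward F = (S − I)·e^(rT) = (138.55 − 4.5796)·e^(0.0376·18/12) = 133.9704 × 1.058021 = 141.7435
Value (long) = (F − K)·e^(−rT) = (141.7435 − 124.06) × 0.945161 = 16.7138
Value = A$16.71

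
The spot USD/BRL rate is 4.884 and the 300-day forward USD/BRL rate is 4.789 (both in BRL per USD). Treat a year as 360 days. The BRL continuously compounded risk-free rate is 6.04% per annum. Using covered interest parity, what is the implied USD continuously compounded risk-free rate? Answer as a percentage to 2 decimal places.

F = S·e^((r_BRL − r_USD)T) ⇒ r_USD = r_BRL − ln(F/S)/T
ln(4.789/4.884) = -0.019643; /(300/360) = -0.023572
r_USD = 0.0604 + 0.023572 = 0.083972
r_USD = 8.40%

8.40%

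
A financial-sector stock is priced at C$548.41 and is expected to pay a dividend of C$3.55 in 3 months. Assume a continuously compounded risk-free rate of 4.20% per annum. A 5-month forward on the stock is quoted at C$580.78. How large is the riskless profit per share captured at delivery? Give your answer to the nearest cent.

PV(dividends) I = 3.55·e^(−0.0420·3/12) = 3.5129
Fair forward F* = (S − I)·e^(rT) = (548.41 − 3.5129)·e^0.017500 = 544.8971 × 1.017654 = 554.5167
Market C$580.78 > fair 554.5167: forward overpriced → cash-and-carry (borrow at r, buy the stock and collect the dividends, short the forward).
Profit at T = |F_mkt − F*| = |580.78 − 554.5167| = C$26.26 per share

C$26.26 per share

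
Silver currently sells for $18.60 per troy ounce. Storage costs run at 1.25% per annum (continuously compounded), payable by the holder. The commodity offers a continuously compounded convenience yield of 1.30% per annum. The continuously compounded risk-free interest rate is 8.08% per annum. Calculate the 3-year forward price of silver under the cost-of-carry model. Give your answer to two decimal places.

$23.67 per troy ounce

Net carry = r + u − y = 0.0808 + 0.0125 − 0.0130 = 0.0803
F = S·e^((r+u−y)T) = 18.60 · e^(0.0803 × 3) = 18.60 · e^0.240900
= 18.60 × 1.272394 = $23.67 per troy ounce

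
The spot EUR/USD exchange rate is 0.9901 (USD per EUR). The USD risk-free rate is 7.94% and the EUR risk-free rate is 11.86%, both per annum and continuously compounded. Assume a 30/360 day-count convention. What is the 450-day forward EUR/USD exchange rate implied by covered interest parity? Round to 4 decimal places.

0.9428

F = S·e^((r_USD − r_EUR)T) = 0.9901 · e^((0.0794 − 0.1186) × 450/360)
= 0.9901 · e^-0.049000 = 0.9901 × 0.952181
F = 0.9428 USD per EUR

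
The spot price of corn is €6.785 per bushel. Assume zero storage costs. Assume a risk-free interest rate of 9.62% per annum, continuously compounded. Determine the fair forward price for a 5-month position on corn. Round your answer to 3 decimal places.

F = S·e^(rT) = 6.785 · e^(0.0962 × 5/12) = 6.785 · e^0.040083
= 6.785 × 1.040897 = €7.062 per bushel

€7.062 per bushel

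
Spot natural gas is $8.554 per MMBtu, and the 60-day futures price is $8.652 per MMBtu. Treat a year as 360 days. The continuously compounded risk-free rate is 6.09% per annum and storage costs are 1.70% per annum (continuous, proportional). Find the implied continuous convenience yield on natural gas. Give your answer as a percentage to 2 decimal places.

F = S·e^((r+u−y)T) ⇒ (r+u−y) = ln(F/S)/T
ln(8.652/8.554) = 0.011391; /T ⇒ 0.068346
y = r + u − ln(F/S)/T = 0.0609 + 0.0170 − 0.068346 = 0.009554
y = 0.96%

0.96%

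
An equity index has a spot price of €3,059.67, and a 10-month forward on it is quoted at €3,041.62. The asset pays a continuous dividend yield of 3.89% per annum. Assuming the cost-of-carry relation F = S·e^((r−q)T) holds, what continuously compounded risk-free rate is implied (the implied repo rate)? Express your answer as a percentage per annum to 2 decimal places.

3.18%

From F = S·e^((r−q)T): (r − q) = ln(F/S)/T
ln(3041.62/3059.67) = ln(0.994101) = -0.005916
(r − q) = -0.005916 / (10/12) = -0.007099
r = ln(F/S)/T + q = -0.007099 + 0.0389 = 0.031801
r = 3.18%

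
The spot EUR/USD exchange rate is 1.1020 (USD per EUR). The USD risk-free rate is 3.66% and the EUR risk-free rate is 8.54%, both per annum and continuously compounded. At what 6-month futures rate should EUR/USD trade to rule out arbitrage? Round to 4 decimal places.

1.0754

F = S·e^((r_USD − r_EUR)T) = 1.1020 · e^((0.0366 − 0.0854) × 6/12)
= 1.1020 · e^-0.024400 = 1.1020 × 0.975895
F = 1.0754 USD per EUR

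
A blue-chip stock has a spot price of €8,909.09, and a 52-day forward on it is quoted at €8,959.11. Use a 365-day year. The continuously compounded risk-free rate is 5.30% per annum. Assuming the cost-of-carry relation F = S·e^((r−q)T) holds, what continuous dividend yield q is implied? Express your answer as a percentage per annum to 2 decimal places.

From F = S·e^((r−q)T): (r − q) = ln(F/S)/T
ln(8959.11/8909.09) = ln(1.005614) = 0.005598
(r − q) = 0.005598 / (52/365) = 0.039294
q = r − ln(F/S)/T = 0.0530 − 0.039294 = 0.013706
q = 1.37%

1.37%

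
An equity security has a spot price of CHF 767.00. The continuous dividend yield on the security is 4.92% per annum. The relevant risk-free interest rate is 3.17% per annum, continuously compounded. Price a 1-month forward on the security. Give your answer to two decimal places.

F = S·e^((r − q)T) = 767.00 · e^((0.0317 − 0.0492) × 1/12)
= 767.00 · e^-0.001458 = 767.00 × 0.998543
F = CHF 765.88

CHF 765.88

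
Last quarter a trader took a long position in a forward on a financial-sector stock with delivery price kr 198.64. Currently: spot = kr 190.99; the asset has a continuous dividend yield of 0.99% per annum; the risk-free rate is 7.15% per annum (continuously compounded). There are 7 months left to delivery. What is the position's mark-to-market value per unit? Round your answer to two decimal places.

Current fair forward for the remaining 7 months: F = S·e^((r − q)·T), (r − q) = 0.0715 − 0.0099 = 0.0616
F = 190.99 · e^(0.0616 × 7/12) = 190.99 × 1.036587 = 197.9778
Value of long forward = (F − K)·e^(−rT) = (197.9778 − 198.64) · e^(−0.0715·7/12)
= -0.6622 × 0.959149 = -0.64

-kr 0.64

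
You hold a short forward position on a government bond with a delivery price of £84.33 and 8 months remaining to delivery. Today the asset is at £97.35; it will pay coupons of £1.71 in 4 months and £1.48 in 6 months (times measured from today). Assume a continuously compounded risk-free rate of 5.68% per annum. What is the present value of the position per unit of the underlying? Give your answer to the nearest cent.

-£13.04

PV(remaining coupons) I = 1.71·e^(−0.0568·4/12) + 1.48·e^(−0.0568·6/12) = 3.1165
Current forward F = (S − I)·e^(rT) = (97.35 − 3.1165)·e^(0.0568·8/12) = 94.2335 × 1.038593 = 97.8703
Value (long) = (F − K)·e^(−rT) = (97.8703 − 84.33) × 0.962841 = 13.0372
Short position value = −(long value) = -£13.04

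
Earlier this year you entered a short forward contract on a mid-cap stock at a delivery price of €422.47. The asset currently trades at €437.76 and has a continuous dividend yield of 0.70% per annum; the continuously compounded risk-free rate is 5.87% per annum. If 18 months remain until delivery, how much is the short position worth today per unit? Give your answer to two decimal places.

-€46.33

Current fair forward for the remaining 18 months: F = S·e^((r − q)·T), (r − q) = 0.0587 − 0.0070 = 0.0517
F = 437.76 · e^(0.0517 × 18/12) = 437.76 × 1.080636 = 473.0592
Value of long forward = (F − K)·e^(−rT) = (473.0592 − 422.47) · e^(−0.0587·18/12)
= 50.5892 × 0.915715 = 46.33
Short position value = −(long value) = -€46.33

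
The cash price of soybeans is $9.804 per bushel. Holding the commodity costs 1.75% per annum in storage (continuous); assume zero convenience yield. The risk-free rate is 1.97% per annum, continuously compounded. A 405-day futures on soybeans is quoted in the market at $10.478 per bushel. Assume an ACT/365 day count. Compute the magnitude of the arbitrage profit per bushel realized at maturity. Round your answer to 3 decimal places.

$0.261 per bushel

Fair futures: F* = S·e^(carry·T), with carry = (r + u) = 0.0197 + 0.0175 = 0.0372
F* = 9.804 · e^(0.0372 × 405/365) = 9.804 · e^0.041277 = 9.804 × 1.042141 = $10.2172
Market $10.478 > fair $10.2172: forward overpriced → cash-and-carry (buy spot, short the forward).
At maturity, profit = |F_mkt − F*| = |10.478 − 10.2172| = $0.261 per bushel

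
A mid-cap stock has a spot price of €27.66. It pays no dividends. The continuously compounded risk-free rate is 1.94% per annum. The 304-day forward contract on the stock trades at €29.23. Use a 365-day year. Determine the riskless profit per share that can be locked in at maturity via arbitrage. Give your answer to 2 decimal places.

Fair forward: F* = S·e^(carry·T), with carry = r = 0.0194
F* = 27.66 · e^(0.0194 × 304/365) = 27.66 · e^0.016158 = 27.66 × 1.016289 = €28.1106
Market €29.23 > fair €28.1106: forward overpriced → cash-and-carry (buy spot, short the forward).
At maturity, profit = |F_mkt − F*| = |29.23 − 28.1106| = €1.12 per share

€1.12 per share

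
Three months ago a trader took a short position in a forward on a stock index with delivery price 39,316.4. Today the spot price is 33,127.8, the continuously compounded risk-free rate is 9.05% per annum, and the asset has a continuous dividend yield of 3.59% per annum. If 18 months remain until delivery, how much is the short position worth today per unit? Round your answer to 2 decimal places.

2934.56

Current fair forward for the remaining 18 months: F = S·e^((r − q)·T), (r − q) = 0.0905 − 0.0359 = 0.0546
F = 33127.8 · e^(0.0546 × 18/12) = 33127.8 × 1.08534727 = 35955.1673
Value of long forward = (F − K)·e^(−rT) = (35955.1673 − 39316.4) · e^(−0.0905·18/12)
= -3361.2327 × 0.87306087 = -2934.56
Short position value = −(long value) = 2934.56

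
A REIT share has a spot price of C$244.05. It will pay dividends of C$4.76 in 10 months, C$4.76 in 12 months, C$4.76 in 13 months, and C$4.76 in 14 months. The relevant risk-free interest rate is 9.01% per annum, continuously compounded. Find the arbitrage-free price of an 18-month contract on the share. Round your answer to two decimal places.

PV(dividends) I = 4.76·e^(−0.0901·10/12) + 4.76·e^(−0.0901·12/12) + 4.76·e^(−0.0901·13/12) + 4.76·e^(−0.0901·14/12)
I = 4.4157 + 4.3499 + 4.3173 + 4.2850 = 17.3679
F = (S − I)·e^(rT) = (244.05 − 17.3679) · e^(0.0901·18/12)
= 226.6821 · e^0.135150 = 226.6821 × 1.144708 = C$259.48

C$259.48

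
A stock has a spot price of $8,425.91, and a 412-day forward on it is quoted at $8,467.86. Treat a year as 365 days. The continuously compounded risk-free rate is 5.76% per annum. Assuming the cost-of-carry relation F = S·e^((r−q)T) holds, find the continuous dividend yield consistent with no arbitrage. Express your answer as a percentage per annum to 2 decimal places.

From F = S·e^((r−q)T): (r − q) = ln(F/S)/T
ln(8467.86/8425.91) = ln(1.004979) = 0.004967
(r − q) = 0.004967 / (412/365) = 0.004400
q = r − ln(F/S)/T = 0.0576 − 0.004400 = 0.053200
q = 5.32%

5.32%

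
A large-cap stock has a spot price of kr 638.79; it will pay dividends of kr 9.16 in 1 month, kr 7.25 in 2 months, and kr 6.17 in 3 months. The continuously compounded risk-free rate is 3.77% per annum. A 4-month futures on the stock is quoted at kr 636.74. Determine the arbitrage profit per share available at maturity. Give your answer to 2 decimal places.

PV(dividends) I = 9.16·e^(−0.0377·1/12) + 7.25·e^(−0.0377·2/12) + 6.17·e^(−0.0377·3/12) = 22.4480
Fair futures F* = (S − I)·e^(rT) = (638.79 − 22.4480)·e^0.012567 = 616.3420 × 1.012646 = 624.1363
Market kr 636.74 > fair 624.1363: forward overpriced → cash-and-carry (borrow at r, buy the stock and collect the dividends, short the forward).
Profit at T = |F_mkt − F*| = |636.74 − 624.1363| = kr 12.60 per share

kr 12.60 per share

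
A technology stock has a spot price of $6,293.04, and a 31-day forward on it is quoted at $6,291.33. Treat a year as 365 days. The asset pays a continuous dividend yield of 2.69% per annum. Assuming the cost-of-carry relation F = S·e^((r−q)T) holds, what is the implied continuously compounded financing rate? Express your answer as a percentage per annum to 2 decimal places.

From F = S·e^((r−q)T): (r − q) = ln(F/S)/T
ln(6291.33/6293.04) = ln(0.999728) = -0.000272
(r − q) = -0.000272 / (31/365) = -0.003203
r = ln(F/S)/T + q = -0.003203 + 0.0269 = 0.023697
r = 2.37%

2.37%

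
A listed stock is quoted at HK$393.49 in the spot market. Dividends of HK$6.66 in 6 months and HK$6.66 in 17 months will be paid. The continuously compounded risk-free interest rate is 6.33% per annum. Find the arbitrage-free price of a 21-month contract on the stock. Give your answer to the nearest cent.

HK$425.57

PV(dividends) I = 6.66·e^(−0.0633·6/12) + 6.66·e^(−0.0633·17/12)
I = 6.4525 + 6.0888 = 12.5413
F = (S − I)·e^(rT) = (393.49 − 12.5413) · e^(0.0633·21/12)
= 380.9487 · e^0.110775 = 380.9487 × 1.117144 = HK$425.57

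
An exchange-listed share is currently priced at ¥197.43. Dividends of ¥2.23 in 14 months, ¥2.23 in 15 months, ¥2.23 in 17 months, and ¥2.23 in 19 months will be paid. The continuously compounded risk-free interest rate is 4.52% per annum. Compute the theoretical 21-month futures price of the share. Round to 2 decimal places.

PV(dividends) I = 2.23·e^(−0.0452·14/12) + 2.23·e^(−0.0452·15/12) + 2.23·e^(−0.0452·17/12) + 2.23·e^(−0.0452·19/12)
I = 2.1155 + 2.1075 + 2.0917 + 2.0760 = 8.3907
F = (S − I)·e^(rT) = (197.43 − 8.3907) · e^(0.0452·21/12)
= 189.0393 · e^0.079100 = 189.0393 × 1.082313 = ¥204.60

¥204.60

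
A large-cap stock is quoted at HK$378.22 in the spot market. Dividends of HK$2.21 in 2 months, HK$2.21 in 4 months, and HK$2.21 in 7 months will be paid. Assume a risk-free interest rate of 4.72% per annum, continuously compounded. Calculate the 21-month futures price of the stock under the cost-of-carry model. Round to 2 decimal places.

PV(dividends) I = 2.21·e^(−0.0472·2/12) + 2.21·e^(−0.0472·4/12) + 2.21·e^(−0.0472·7/12)
I = 2.1927 + 2.1755 + 2.1500 = 6.5182
F = (S − I)·e^(rT) = (378.22 − 6.5182) · e^(0.0472·21/12)
= 371.7018 · e^0.082600 = 371.7018 × 1.086107 = HK$403.71

HK$403.71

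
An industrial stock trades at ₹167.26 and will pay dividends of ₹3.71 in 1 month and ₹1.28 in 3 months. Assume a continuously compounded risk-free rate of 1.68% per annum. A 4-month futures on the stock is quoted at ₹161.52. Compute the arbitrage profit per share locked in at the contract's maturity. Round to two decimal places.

PV(dividends) I = 3.71·e^(−0.0168·1/12) + 1.28·e^(−0.0168·3/12) = 4.9794
Fair futures F* = (S − I)·e^(rT) = (167.26 − 4.9794)·e^0.005600 = 162.2806 × 1.005616 = 163.1920
Market ₹161.52 < fair 163.1920: forward underpriced → reverse cash-and-carry (short the stock, invest proceeds at r, pay the dividends, go long the forward).
Profit at T = |F_mkt − F*| = |161.52 − 163.1920| = ₹1.67 per share

₹1.67 per share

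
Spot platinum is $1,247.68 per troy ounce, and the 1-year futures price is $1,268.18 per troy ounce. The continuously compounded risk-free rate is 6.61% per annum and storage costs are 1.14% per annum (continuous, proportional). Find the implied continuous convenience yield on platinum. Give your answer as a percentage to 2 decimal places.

F = S·e^((r+u−y)T) ⇒ (r+u−y) = ln(F/S)/T
ln(1268.18/1247.68) = 0.016297; /T ⇒ 0.016297
y = r + u − ln(F/S)/T = 0.0661 + 0.0114 − 0.016297 = 0.061203
y = 6.12%

6.12%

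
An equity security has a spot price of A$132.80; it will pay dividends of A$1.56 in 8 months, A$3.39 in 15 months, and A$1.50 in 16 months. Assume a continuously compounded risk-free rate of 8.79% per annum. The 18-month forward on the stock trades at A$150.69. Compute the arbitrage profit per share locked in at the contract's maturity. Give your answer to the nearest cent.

A$5.84 per share

PV(dividends) I = 1.56·e^(−0.0879·8/12) + 3.39·e^(−0.0879·15/12) + 1.50·e^(−0.0879·16/12) = 5.8426
Fair forward F* = (S − I)·e^(rT) = (132.80 − 5.8426)·e^0.131850 = 126.9574 × 1.140937 = 144.8504
Market A$150.69 > fair 144.8504: forward overpriced → cash-and-carry (borrow at r, buy the stock and collect the dividends, short the forward).
Profit at T = |F_mkt − F*| = |150.69 − 144.8504| = A$5.84 per share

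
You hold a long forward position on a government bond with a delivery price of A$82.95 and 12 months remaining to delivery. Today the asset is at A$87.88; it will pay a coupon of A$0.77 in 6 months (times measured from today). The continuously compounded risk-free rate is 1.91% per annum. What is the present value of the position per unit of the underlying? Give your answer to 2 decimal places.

A$5.74

PV(remaining coupons) I = 0.77·e^(−0.0191·6/12) = 0.7627
Current forward F = (S − I)·e^(rT) = (87.88 − 0.7627)·e^(0.0191·12/12) = 87.1173 × 1.019284 = 88.7973
Value (long) = (F − K)·e^(−rT) = (88.7973 − 82.95) × 0.981081 = 5.7367
Value = A$5.74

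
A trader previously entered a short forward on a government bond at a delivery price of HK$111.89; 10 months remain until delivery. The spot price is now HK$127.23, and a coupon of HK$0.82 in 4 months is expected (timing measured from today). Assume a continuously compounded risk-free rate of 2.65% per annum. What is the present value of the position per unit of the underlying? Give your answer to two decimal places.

PV(remaining coupons) I = 0.82·e^(−0.0265·4/12) = 0.8128
Current forward F = (S − I)·e^(rT) = (127.23 − 0.8128)·e^(0.0265·10/12) = 126.4172 × 1.022329 = 129.2400
Value (long) = (F − K)·e^(−rT) = (129.2400 − 111.89) × 0.978159 = 16.9711
Short position value = −(long value) = -HK$16.97

-HK$16.97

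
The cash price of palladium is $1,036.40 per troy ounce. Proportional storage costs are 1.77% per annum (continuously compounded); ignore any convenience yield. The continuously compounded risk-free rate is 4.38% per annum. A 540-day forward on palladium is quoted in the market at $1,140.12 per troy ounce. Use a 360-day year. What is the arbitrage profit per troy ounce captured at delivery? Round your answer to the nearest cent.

$3.56 per troy ounce

Fair forward: F* = S·e^(carry·T), with carry = (r + u) = 0.0438 + 0.0177 = 0.0615
F* = 1036.40 · e^(0.0615 × 540/360) = 1036.40 · e^0.09225000 = 1036.40 × 1.09663895 = $1136.5566
Market $1140.12 > fair $1136.5566: forward overpriced → cash-and-carry (buy spot, short the forward).
At maturity, profit = |F_mkt − F*| = |1140.12 − 1136.5566| = $3.56 per troy ounce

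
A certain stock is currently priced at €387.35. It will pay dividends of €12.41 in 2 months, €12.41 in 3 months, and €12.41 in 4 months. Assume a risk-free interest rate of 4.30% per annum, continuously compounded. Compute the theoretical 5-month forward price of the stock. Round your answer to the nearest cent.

PV(dividends) I = 12.41·e^(−0.0430·2/12) + 12.41·e^(−0.0430·3/12) + 12.41·e^(−0.0430·4/12)
I = 12.3214 + 12.2773 + 12.2334 = 36.8321
F = (S − I)·e^(rT) = (387.35 − 36.8321) · e^(0.0430·5/12)
= 350.5179 · e^0.017917 = 350.5179 × 1.018078 = €356.85

€356.85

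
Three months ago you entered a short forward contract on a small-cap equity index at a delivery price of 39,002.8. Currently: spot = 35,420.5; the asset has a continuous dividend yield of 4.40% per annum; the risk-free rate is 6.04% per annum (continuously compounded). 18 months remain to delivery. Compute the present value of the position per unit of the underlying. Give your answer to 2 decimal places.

Current fair forward for the remaining 18 months: F = S·e^((r − q)·T), (r − q) = 0.0604 − 0.0440 = 0.0164
F = 35420.5 · e^(0.0164 × 18/12) = 35420.5 × 1.02490508 = 36302.6504
Value of long forward = (F − K)·e^(−rT) = (36302.6504 − 39002.8) · e^(−0.0604·18/12)
= -2700.1496 × 0.91338299 = -2466.27
Short position value = −(long value) = 2466.27

2466.27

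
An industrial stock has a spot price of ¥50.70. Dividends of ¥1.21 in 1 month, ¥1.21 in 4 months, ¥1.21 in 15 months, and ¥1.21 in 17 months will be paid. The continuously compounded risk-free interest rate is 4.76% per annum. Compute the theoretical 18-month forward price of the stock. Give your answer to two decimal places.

¥49.44

PV(dividends) I = 1.21·e^(−0.0476·1/12) + 1.21·e^(−0.0476·4/12) + 1.21·e^(−0.0476·15/12) + 1.21·e^(−0.0476·17/12)
I = 1.2052 + 1.1910 + 1.1401 + 1.1311 = 4.6674
F = (S − I)·e^(rT) = (50.70 − 4.6674) · e^(0.0476·18/12)
= 46.0326 · e^0.071400 = 46.0326 × 1.074011 = ¥49.44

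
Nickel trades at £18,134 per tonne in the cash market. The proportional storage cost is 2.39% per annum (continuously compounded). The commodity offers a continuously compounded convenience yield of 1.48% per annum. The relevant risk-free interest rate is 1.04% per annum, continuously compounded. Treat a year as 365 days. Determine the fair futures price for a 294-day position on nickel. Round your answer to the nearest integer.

£18,421 per tonne

Net carry = r + u − y = 0.0104 + 0.0239 − 0.0148 = 0.0195
F = S·e^((r+u−y)T) = 18134 · e^(0.0195 × 294/365) = 18134 · e^0.015707
= 18134 × 1.015831 = £18,421 per tonne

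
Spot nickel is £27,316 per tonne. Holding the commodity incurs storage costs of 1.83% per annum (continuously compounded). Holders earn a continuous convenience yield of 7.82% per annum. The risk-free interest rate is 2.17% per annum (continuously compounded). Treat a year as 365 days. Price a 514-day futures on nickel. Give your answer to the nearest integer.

Net carry = r + u − y = 0.0217 + 0.0183 − 0.0782 = -0.0382
F = S·e^((r+u−y)T) = 27316 · e^(-0.0382 × 514/365) = 27316 · e^-0.053794
= 27316 × 0.947627 = £25,885 per tonne

£25,885 per tonne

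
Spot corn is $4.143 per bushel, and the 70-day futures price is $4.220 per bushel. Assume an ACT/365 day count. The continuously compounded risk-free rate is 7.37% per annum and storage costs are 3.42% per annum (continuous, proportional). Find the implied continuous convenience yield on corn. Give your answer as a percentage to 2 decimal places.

F = S·e^((r+u−y)T) ⇒ (r+u−y) = ln(F/S)/T
ln(4.220/4.143) = 0.018415; /T ⇒ 0.096021
y = r + u − ln(F/S)/T = 0.0737 + 0.0342 − 0.096021 = 0.011879
y = 1.19%

1.19%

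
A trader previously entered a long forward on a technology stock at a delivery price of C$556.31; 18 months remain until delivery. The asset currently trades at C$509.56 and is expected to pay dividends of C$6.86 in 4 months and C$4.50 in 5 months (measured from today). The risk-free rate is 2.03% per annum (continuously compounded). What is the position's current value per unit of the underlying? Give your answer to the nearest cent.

PV(remaining dividends) I = 6.86·e^(−0.0203·4/12) + 4.50·e^(−0.0203·5/12) = 11.2758
Current forward F = (S − I)·e^(rT) = (509.56 − 11.2758)·e^(0.0203·18/12) = 498.2842 × 1.030918 = 513.6902
Value (long) = (F − K)·e^(−rT) = (513.6902 − 556.31) × 0.970009 = -41.3416
Value = -C$41.34

-C$41.34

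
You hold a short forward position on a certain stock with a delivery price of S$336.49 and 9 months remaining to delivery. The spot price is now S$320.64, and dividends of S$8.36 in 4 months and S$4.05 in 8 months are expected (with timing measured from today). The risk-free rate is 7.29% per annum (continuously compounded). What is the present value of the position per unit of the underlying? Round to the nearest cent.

PV(remaining dividends) I = 8.36·e^(−0.0729·4/12) + 4.05·e^(−0.0729·8/12) = 12.0172
Current forward F = (S − I)·e^(rT) = (320.64 − 12.0172)·e^(0.0729·9/12) = 308.6228 × 1.056197 = 325.9665
Value (long) = (F − K)·e^(−rT) = (325.9665 − 336.49) × 0.946793 = -9.9636
Short position value = −(long value) = S$9.96

S$9.96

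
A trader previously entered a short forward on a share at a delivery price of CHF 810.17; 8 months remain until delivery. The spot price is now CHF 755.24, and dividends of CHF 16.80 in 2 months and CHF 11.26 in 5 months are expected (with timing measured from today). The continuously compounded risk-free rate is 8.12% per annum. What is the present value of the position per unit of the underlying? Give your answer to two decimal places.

PV(remaining dividends) I = 16.80·e^(−0.0812·2/12) + 11.26·e^(−0.0812·5/12) = 27.4596
Current forward F = (S − I)·e^(rT) = (755.24 − 27.4596)·e^(0.0812·8/12) = 727.7804 × 1.055625 = 768.2632
Value (long) = (F − K)·e^(−rT) = (768.2632 − 810.17) × 0.947306 = -39.6986
Short position value = −(long value) = CHF 39.70

CHF 39.70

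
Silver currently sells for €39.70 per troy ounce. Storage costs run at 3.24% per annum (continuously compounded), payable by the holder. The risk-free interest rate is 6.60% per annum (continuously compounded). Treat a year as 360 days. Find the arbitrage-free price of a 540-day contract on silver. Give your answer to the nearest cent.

Net carry = r + u − y = 0.0660 + 0.0324 − 0.0000 = 0.0984
F = S·e^((r+u−y)T) = 39.70 · e^(0.0984 × 540/360) = 39.70 · e^0.147600
= 39.70 × 1.159049 = €46.01 per troy ounce

€46.01 per troy ounce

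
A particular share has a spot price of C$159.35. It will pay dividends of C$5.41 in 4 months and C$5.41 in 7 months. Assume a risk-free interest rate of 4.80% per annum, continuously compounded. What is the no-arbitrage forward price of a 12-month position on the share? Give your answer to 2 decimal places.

C$156.08

PV(dividends) I = 5.41·e^(−0.0480·4/12) + 5.41·e^(−0.0480·7/12)
I = 5.3241 + 5.2606 = 10.5847
F = (S − I)·e^(rT) = (159.35 − 10.5847) · e^(0.0480·12/12)
= 148.7653 · e^0.048000 = 148.7653 × 1.049171 = C$156.08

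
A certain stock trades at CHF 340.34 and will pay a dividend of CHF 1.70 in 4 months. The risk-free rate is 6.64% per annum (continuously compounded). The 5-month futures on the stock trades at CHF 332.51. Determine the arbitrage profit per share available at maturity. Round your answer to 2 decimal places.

CHF 15.67 per share

PV(dividends) I = 1.70·e^(−0.0664·4/12) = 1.6628
Fair futures F* = (S − I)·e^(rT) = (340.34 − 1.6628)·e^0.027667 = 338.6772 × 1.028053 = 348.1781
Market CHF 332.51 < fair 348.1781: forward underpriced → reverse cash-and-carry (short the stock, invest proceeds at r, pay the dividends, go long the forward).
Profit at T = |F_mkt − F*| = |332.51 − 348.1781| = CHF 15.67 per share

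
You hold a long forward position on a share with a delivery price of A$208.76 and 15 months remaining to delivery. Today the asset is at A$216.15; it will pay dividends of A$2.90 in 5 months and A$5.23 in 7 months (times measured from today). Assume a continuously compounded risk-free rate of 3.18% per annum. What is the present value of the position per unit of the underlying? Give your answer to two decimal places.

PV(remaining dividends) I = 2.90·e^(−0.0318·5/12) + 5.23·e^(−0.0318·7/12) = 7.9957
Current forward F = (S − I)·e^(rT) = (216.15 − 7.9957)·e^(0.0318·15/12) = 208.1543 × 1.040551 = 216.5952
Value (long) = (F − K)·e^(−rT) = (216.5952 − 208.76) × 0.961030 = 7.5299
Value = A$7.53

A$7.53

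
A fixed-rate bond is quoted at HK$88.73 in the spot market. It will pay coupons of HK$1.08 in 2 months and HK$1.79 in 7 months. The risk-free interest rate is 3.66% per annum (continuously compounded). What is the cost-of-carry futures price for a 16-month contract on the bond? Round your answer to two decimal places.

PV(coupons) I = 1.08·e^(−0.0366·2/12) + 1.79·e^(−0.0366·7/12)
I = 1.0734 + 1.7522 = 2.8256
F = (S − I)·e^(rT) = (88.73 − 2.8256) · e^(0.0366·16/12)
= 85.9044 · e^0.048800 = 85.9044 × 1.050010 = HK$90.20

HK$90.20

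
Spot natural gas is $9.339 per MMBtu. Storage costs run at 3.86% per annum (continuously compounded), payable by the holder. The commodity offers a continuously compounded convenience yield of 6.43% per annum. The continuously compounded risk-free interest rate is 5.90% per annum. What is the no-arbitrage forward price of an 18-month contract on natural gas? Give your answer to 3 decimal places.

$9.817 per MMBtu

Net carry = r + u − y = 0.0590 + 0.0386 − 0.0643 = 0.0333
F = S·e^((r+u−y)T) = 9.339 · e^(0.0333 × 18/12) = 9.339 · e^0.049950
= 9.339 × 1.051219 = $9.817 per MMBtu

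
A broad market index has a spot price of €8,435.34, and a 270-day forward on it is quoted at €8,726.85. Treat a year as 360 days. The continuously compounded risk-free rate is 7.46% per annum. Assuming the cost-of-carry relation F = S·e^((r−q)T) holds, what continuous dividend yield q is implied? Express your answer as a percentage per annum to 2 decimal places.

2.93%

From F = S·e^((r−q)T): (r − q) = ln(F/S)/T
ln(8726.85/8435.34) = ln(1.034558) = 0.033974
(r − q) = 0.033974 / (270/360) = 0.045299
q = r − ln(F/S)/T = 0.0746 − 0.045299 = 0.029301
q = 2.93%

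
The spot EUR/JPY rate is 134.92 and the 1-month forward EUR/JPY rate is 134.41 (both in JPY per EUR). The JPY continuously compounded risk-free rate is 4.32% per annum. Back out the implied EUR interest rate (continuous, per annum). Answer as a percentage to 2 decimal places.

8.86%

F = S·e^((r_JPY − r_EUR)T) ⇒ r_EUR = r_JPY − ln(F/S)/T
ln(134.41/134.92) = -0.003787; /(1/12) = -0.045444
r_EUR = 0.0432 + 0.045444 = 0.088644
r_EUR = 8.86%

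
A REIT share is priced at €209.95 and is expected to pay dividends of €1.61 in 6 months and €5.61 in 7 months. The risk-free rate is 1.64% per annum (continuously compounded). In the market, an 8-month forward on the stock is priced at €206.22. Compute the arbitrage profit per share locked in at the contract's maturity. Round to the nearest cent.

€1.19 per share

PV(dividends) I = 1.61·e^(−0.0164·6/12) + 5.61·e^(−0.0164·7/12) = 7.1534
Fair forward F* = (S − I)·e^(rT) = (209.95 − 7.1534)·e^0.010933 = 202.7966 × 1.010993 = 205.0259
Market €206.22 > fair 205.0259: forward overpriced → cash-and-carry (borrow at r, buy the stock and collect the dividends, short the forward).
Profit at T = |F_mkt − F*| = |206.22 − 205.0259| = €1.19 per share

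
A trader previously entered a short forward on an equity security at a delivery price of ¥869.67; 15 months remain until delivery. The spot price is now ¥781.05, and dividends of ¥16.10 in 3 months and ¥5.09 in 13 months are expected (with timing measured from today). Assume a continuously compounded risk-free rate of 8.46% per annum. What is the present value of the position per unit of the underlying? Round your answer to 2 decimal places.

¥21.76

PV(remaining dividends) I = 16.10·e^(−0.0846·3/12) + 5.09·e^(−0.0846·13/12) = 20.4073
Current forward F = (S − I)·e^(rT) = (781.05 − 20.4073)·e^(0.0846·15/12) = 760.6427 × 1.111544 = 845.4878
Value (long) = (F − K)·e^(−rT) = (845.4878 − 869.67) × 0.899650 = -21.7555
Short position value = −(long value) = ¥21.76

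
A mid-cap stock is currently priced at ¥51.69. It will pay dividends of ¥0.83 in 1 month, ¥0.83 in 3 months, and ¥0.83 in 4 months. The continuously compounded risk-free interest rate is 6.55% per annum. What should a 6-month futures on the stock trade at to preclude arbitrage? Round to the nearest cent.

PV(dividends) I = 0.83·e^(−0.0655·1/12) + 0.83·e^(−0.0655·3/12) + 0.83·e^(−0.0655·4/12)
I = 0.8255 + 0.8165 + 0.8121 = 2.4541
F = (S − I)·e^(rT) = (51.69 − 2.4541) · e^(0.0655·6/12)
= 49.2359 · e^0.032750 = 49.2359 × 1.033292 = ¥50.88

¥50.88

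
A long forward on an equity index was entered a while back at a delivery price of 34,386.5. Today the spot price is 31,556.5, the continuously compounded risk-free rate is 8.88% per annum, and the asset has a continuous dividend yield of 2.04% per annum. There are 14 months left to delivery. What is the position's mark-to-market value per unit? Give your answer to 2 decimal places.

Current fair forward for the remaining 14 months: F = S·e^((r − q)·T), (r − q) = 0.0888 − 0.0204 = 0.0684
F = 31556.5 · e^(0.0684 × 14/12) = 31556.5 × 1.08307043 = 34177.9120
Value of long forward = (F − K)·e^(−rT) = (34177.9120 − 34386.5) · e^(−0.0888·14/12)
= -208.5880 × 0.90158586 = -188.06

-188.06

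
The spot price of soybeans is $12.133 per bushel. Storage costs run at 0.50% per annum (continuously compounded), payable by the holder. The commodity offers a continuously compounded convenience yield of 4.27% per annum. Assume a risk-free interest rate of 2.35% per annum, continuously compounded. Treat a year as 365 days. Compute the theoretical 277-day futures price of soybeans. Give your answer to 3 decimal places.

$12.003 per bushel

Net carry = r + u − y = 0.0235 + 0.0050 − 0.0427 = -0.0142
F = S·e^((r+u−y)T) = 12.133 · e^(-0.0142 × 277/365) = 12.133 · e^-0.010776
= 12.133 × 0.989282 = $12.003 per bushel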